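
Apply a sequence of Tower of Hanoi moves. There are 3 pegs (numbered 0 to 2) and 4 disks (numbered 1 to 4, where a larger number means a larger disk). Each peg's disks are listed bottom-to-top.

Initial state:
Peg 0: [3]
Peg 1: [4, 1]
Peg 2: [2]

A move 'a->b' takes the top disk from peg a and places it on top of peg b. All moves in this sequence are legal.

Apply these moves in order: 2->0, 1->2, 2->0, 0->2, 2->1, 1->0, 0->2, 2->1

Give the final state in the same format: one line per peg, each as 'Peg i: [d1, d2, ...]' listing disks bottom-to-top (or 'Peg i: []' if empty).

After move 1 (2->0):
Peg 0: [3, 2]
Peg 1: [4, 1]
Peg 2: []

After move 2 (1->2):
Peg 0: [3, 2]
Peg 1: [4]
Peg 2: [1]

After move 3 (2->0):
Peg 0: [3, 2, 1]
Peg 1: [4]
Peg 2: []

After move 4 (0->2):
Peg 0: [3, 2]
Peg 1: [4]
Peg 2: [1]

After move 5 (2->1):
Peg 0: [3, 2]
Peg 1: [4, 1]
Peg 2: []

After move 6 (1->0):
Peg 0: [3, 2, 1]
Peg 1: [4]
Peg 2: []

After move 7 (0->2):
Peg 0: [3, 2]
Peg 1: [4]
Peg 2: [1]

After move 8 (2->1):
Peg 0: [3, 2]
Peg 1: [4, 1]
Peg 2: []

Answer: Peg 0: [3, 2]
Peg 1: [4, 1]
Peg 2: []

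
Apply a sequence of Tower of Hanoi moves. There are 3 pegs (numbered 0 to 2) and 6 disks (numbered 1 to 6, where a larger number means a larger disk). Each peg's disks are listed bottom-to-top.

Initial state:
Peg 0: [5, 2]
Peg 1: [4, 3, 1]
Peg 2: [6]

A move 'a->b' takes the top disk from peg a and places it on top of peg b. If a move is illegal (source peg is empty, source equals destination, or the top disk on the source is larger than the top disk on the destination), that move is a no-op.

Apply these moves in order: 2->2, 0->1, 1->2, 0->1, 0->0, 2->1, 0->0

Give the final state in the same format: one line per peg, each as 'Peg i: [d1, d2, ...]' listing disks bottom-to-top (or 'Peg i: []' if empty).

Answer: Peg 0: [5]
Peg 1: [4, 3, 2, 1]
Peg 2: [6]

Derivation:
After move 1 (2->2):
Peg 0: [5, 2]
Peg 1: [4, 3, 1]
Peg 2: [6]

After move 2 (0->1):
Peg 0: [5, 2]
Peg 1: [4, 3, 1]
Peg 2: [6]

After move 3 (1->2):
Peg 0: [5, 2]
Peg 1: [4, 3]
Peg 2: [6, 1]

After move 4 (0->1):
Peg 0: [5]
Peg 1: [4, 3, 2]
Peg 2: [6, 1]

After move 5 (0->0):
Peg 0: [5]
Peg 1: [4, 3, 2]
Peg 2: [6, 1]

After move 6 (2->1):
Peg 0: [5]
Peg 1: [4, 3, 2, 1]
Peg 2: [6]

After move 7 (0->0):
Peg 0: [5]
Peg 1: [4, 3, 2, 1]
Peg 2: [6]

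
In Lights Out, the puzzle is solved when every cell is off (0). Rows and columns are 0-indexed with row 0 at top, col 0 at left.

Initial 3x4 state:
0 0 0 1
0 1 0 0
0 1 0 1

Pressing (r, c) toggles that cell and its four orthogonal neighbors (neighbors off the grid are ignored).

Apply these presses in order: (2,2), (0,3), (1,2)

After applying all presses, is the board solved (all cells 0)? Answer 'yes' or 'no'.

After press 1 at (2,2):
0 0 0 1
0 1 1 0
0 0 1 0

After press 2 at (0,3):
0 0 1 0
0 1 1 1
0 0 1 0

After press 3 at (1,2):
0 0 0 0
0 0 0 0
0 0 0 0

Lights still on: 0

Answer: yes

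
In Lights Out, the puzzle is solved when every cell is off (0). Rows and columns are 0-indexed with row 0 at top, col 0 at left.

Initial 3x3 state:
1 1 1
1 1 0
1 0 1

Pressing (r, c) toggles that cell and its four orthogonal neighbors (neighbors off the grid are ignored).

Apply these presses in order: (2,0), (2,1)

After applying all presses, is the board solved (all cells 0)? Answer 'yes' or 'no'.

After press 1 at (2,0):
1 1 1
0 1 0
0 1 1

After press 2 at (2,1):
1 1 1
0 0 0
1 0 0

Lights still on: 4

Answer: no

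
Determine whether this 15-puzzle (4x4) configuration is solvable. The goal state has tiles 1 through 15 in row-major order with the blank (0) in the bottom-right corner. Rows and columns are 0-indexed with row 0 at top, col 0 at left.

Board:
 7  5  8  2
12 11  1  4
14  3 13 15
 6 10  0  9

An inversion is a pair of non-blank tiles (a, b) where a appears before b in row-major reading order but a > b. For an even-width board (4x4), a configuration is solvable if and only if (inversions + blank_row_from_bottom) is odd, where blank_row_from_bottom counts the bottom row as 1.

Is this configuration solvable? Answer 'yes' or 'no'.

Answer: yes

Derivation:
Inversions: 42
Blank is in row 3 (0-indexed from top), which is row 1 counting from the bottom (bottom = 1).
42 + 1 = 43, which is odd, so the puzzle is solvable.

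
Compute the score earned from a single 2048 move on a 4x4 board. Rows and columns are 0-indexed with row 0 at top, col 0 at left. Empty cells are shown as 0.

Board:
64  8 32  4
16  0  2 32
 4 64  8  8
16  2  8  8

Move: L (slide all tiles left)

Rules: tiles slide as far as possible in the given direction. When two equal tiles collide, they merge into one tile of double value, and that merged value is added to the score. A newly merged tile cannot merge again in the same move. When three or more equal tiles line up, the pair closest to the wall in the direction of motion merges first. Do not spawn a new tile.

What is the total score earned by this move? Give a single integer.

Slide left:
row 0: [64, 8, 32, 4] -> [64, 8, 32, 4]  score +0 (running 0)
row 1: [16, 0, 2, 32] -> [16, 2, 32, 0]  score +0 (running 0)
row 2: [4, 64, 8, 8] -> [4, 64, 16, 0]  score +16 (running 16)
row 3: [16, 2, 8, 8] -> [16, 2, 16, 0]  score +16 (running 32)
Board after move:
64  8 32  4
16  2 32  0
 4 64 16  0
16  2 16  0

Answer: 32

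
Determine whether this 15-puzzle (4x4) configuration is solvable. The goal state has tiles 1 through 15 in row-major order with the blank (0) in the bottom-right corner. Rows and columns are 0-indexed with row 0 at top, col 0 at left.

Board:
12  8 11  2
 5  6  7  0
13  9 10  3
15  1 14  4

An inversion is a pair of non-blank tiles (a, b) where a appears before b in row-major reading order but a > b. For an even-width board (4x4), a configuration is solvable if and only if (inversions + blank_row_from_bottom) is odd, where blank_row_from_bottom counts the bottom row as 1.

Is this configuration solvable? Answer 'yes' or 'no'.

Answer: no

Derivation:
Inversions: 53
Blank is in row 1 (0-indexed from top), which is row 3 counting from the bottom (bottom = 1).
53 + 3 = 56, which is even, so the puzzle is not solvable.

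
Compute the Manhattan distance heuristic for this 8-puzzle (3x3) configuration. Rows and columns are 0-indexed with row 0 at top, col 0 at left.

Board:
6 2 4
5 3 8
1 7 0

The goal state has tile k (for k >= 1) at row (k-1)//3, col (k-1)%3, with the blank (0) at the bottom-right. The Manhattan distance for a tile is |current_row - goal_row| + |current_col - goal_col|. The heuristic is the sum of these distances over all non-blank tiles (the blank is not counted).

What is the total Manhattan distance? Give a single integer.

Answer: 14

Derivation:
Tile 6: at (0,0), goal (1,2), distance |0-1|+|0-2| = 3
Tile 2: at (0,1), goal (0,1), distance |0-0|+|1-1| = 0
Tile 4: at (0,2), goal (1,0), distance |0-1|+|2-0| = 3
Tile 5: at (1,0), goal (1,1), distance |1-1|+|0-1| = 1
Tile 3: at (1,1), goal (0,2), distance |1-0|+|1-2| = 2
Tile 8: at (1,2), goal (2,1), distance |1-2|+|2-1| = 2
Tile 1: at (2,0), goal (0,0), distance |2-0|+|0-0| = 2
Tile 7: at (2,1), goal (2,0), distance |2-2|+|1-0| = 1
Sum: 3 + 0 + 3 + 1 + 2 + 2 + 2 + 1 = 14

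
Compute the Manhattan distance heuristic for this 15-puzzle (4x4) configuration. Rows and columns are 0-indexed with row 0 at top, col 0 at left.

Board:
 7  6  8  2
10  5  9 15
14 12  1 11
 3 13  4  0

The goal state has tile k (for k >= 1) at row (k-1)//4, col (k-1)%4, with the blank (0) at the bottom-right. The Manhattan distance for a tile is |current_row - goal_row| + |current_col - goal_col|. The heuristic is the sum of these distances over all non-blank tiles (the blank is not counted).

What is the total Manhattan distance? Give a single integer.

Answer: 36

Derivation:
Tile 7: at (0,0), goal (1,2), distance |0-1|+|0-2| = 3
Tile 6: at (0,1), goal (1,1), distance |0-1|+|1-1| = 1
Tile 8: at (0,2), goal (1,3), distance |0-1|+|2-3| = 2
Tile 2: at (0,3), goal (0,1), distance |0-0|+|3-1| = 2
Tile 10: at (1,0), goal (2,1), distance |1-2|+|0-1| = 2
Tile 5: at (1,1), goal (1,0), distance |1-1|+|1-0| = 1
Tile 9: at (1,2), goal (2,0), distance |1-2|+|2-0| = 3
Tile 15: at (1,3), goal (3,2), distance |1-3|+|3-2| = 3
Tile 14: at (2,0), goal (3,1), distance |2-3|+|0-1| = 2
Tile 12: at (2,1), goal (2,3), distance |2-2|+|1-3| = 2
Tile 1: at (2,2), goal (0,0), distance |2-0|+|2-0| = 4
Tile 11: at (2,3), goal (2,2), distance |2-2|+|3-2| = 1
Tile 3: at (3,0), goal (0,2), distance |3-0|+|0-2| = 5
Tile 13: at (3,1), goal (3,0), distance |3-3|+|1-0| = 1
Tile 4: at (3,2), goal (0,3), distance |3-0|+|2-3| = 4
Sum: 3 + 1 + 2 + 2 + 2 + 1 + 3 + 3 + 2 + 2 + 4 + 1 + 5 + 1 + 4 = 36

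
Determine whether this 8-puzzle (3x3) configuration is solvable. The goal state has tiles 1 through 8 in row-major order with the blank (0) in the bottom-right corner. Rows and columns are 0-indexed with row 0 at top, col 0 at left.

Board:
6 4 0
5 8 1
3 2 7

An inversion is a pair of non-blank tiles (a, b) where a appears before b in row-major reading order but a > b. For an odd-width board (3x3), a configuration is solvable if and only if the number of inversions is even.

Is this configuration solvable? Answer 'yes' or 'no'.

Answer: yes

Derivation:
Inversions (pairs i<j in row-major order where tile[i] > tile[j] > 0): 16
16 is even, so the puzzle is solvable.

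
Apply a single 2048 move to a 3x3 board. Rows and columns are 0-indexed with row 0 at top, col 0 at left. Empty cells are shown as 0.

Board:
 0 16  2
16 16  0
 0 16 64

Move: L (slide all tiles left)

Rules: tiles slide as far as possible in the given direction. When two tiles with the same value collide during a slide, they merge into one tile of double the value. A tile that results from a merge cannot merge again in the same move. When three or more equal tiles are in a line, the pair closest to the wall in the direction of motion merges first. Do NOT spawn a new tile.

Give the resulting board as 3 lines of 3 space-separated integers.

Slide left:
row 0: [0, 16, 2] -> [16, 2, 0]
row 1: [16, 16, 0] -> [32, 0, 0]
row 2: [0, 16, 64] -> [16, 64, 0]

Answer: 16  2  0
32  0  0
16 64  0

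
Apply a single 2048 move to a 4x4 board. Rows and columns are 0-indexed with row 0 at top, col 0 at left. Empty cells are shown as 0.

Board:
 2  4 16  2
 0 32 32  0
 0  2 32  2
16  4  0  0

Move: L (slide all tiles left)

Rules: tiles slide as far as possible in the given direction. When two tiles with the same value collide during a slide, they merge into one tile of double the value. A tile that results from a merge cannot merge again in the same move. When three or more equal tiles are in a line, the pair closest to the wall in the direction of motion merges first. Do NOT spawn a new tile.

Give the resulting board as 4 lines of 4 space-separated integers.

Answer:  2  4 16  2
64  0  0  0
 2 32  2  0
16  4  0  0

Derivation:
Slide left:
row 0: [2, 4, 16, 2] -> [2, 4, 16, 2]
row 1: [0, 32, 32, 0] -> [64, 0, 0, 0]
row 2: [0, 2, 32, 2] -> [2, 32, 2, 0]
row 3: [16, 4, 0, 0] -> [16, 4, 0, 0]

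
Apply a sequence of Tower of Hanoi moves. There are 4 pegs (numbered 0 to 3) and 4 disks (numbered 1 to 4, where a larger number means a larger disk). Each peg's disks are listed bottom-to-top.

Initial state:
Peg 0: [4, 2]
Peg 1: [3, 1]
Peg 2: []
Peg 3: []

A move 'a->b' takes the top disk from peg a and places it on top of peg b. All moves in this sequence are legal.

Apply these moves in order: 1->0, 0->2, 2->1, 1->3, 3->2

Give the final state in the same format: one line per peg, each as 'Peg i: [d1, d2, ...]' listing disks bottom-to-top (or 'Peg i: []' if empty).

Answer: Peg 0: [4, 2]
Peg 1: [3]
Peg 2: [1]
Peg 3: []

Derivation:
After move 1 (1->0):
Peg 0: [4, 2, 1]
Peg 1: [3]
Peg 2: []
Peg 3: []

After move 2 (0->2):
Peg 0: [4, 2]
Peg 1: [3]
Peg 2: [1]
Peg 3: []

After move 3 (2->1):
Peg 0: [4, 2]
Peg 1: [3, 1]
Peg 2: []
Peg 3: []

After move 4 (1->3):
Peg 0: [4, 2]
Peg 1: [3]
Peg 2: []
Peg 3: [1]

After move 5 (3->2):
Peg 0: [4, 2]
Peg 1: [3]
Peg 2: [1]
Peg 3: []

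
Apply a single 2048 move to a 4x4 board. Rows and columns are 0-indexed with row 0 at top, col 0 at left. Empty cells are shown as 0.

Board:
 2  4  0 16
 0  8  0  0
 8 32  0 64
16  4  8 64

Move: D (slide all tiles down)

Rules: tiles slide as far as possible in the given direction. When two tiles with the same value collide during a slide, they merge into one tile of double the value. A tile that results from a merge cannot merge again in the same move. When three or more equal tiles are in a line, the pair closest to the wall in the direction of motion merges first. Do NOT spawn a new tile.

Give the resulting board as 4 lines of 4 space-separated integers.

Slide down:
col 0: [2, 0, 8, 16] -> [0, 2, 8, 16]
col 1: [4, 8, 32, 4] -> [4, 8, 32, 4]
col 2: [0, 0, 0, 8] -> [0, 0, 0, 8]
col 3: [16, 0, 64, 64] -> [0, 0, 16, 128]

Answer:   0   4   0   0
  2   8   0   0
  8  32   0  16
 16   4   8 128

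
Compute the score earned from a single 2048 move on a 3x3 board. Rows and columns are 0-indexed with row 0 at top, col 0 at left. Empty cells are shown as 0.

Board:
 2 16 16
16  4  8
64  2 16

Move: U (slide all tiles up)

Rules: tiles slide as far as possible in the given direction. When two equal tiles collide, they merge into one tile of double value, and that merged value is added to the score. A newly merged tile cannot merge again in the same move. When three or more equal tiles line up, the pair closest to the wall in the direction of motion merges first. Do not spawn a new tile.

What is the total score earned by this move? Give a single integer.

Slide up:
col 0: [2, 16, 64] -> [2, 16, 64]  score +0 (running 0)
col 1: [16, 4, 2] -> [16, 4, 2]  score +0 (running 0)
col 2: [16, 8, 16] -> [16, 8, 16]  score +0 (running 0)
Board after move:
 2 16 16
16  4  8
64  2 16

Answer: 0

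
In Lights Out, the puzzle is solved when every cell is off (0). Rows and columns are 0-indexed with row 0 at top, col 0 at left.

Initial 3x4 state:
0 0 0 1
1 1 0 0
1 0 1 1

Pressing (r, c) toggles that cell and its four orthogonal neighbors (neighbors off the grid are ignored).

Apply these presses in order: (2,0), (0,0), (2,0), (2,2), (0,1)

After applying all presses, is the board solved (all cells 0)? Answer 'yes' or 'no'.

After press 1 at (2,0):
0 0 0 1
0 1 0 0
0 1 1 1

After press 2 at (0,0):
1 1 0 1
1 1 0 0
0 1 1 1

After press 3 at (2,0):
1 1 0 1
0 1 0 0
1 0 1 1

After press 4 at (2,2):
1 1 0 1
0 1 1 0
1 1 0 0

After press 5 at (0,1):
0 0 1 1
0 0 1 0
1 1 0 0

Lights still on: 5

Answer: no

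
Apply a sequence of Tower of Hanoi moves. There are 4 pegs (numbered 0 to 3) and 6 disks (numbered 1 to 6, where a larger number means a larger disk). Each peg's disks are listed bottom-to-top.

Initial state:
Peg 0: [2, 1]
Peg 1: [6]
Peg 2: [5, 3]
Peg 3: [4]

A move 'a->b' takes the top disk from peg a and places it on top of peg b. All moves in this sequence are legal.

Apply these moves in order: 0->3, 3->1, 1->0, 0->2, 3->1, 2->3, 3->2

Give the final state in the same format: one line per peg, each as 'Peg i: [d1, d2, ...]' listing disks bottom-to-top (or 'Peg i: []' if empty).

After move 1 (0->3):
Peg 0: [2]
Peg 1: [6]
Peg 2: [5, 3]
Peg 3: [4, 1]

After move 2 (3->1):
Peg 0: [2]
Peg 1: [6, 1]
Peg 2: [5, 3]
Peg 3: [4]

After move 3 (1->0):
Peg 0: [2, 1]
Peg 1: [6]
Peg 2: [5, 3]
Peg 3: [4]

After move 4 (0->2):
Peg 0: [2]
Peg 1: [6]
Peg 2: [5, 3, 1]
Peg 3: [4]

After move 5 (3->1):
Peg 0: [2]
Peg 1: [6, 4]
Peg 2: [5, 3, 1]
Peg 3: []

After move 6 (2->3):
Peg 0: [2]
Peg 1: [6, 4]
Peg 2: [5, 3]
Peg 3: [1]

After move 7 (3->2):
Peg 0: [2]
Peg 1: [6, 4]
Peg 2: [5, 3, 1]
Peg 3: []

Answer: Peg 0: [2]
Peg 1: [6, 4]
Peg 2: [5, 3, 1]
Peg 3: []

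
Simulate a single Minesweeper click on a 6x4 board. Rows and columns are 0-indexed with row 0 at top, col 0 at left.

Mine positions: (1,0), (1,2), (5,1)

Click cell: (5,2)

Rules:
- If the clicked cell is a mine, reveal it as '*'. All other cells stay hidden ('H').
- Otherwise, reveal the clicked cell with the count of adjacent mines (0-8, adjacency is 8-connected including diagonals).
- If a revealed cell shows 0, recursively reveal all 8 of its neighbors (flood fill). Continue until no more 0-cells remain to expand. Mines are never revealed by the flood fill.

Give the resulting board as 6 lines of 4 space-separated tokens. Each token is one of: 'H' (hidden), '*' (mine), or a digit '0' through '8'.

H H H H
H H H H
H H H H
H H H H
H H H H
H H 1 H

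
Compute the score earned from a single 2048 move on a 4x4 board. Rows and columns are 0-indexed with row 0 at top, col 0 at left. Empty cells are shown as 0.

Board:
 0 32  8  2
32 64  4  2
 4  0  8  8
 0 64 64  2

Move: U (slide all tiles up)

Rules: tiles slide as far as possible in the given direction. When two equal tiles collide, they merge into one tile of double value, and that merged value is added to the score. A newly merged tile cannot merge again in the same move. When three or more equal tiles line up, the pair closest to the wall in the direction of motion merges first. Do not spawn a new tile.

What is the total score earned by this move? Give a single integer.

Slide up:
col 0: [0, 32, 4, 0] -> [32, 4, 0, 0]  score +0 (running 0)
col 1: [32, 64, 0, 64] -> [32, 128, 0, 0]  score +128 (running 128)
col 2: [8, 4, 8, 64] -> [8, 4, 8, 64]  score +0 (running 128)
col 3: [2, 2, 8, 2] -> [4, 8, 2, 0]  score +4 (running 132)
Board after move:
 32  32   8   4
  4 128   4   8
  0   0   8   2
  0   0  64   0

Answer: 132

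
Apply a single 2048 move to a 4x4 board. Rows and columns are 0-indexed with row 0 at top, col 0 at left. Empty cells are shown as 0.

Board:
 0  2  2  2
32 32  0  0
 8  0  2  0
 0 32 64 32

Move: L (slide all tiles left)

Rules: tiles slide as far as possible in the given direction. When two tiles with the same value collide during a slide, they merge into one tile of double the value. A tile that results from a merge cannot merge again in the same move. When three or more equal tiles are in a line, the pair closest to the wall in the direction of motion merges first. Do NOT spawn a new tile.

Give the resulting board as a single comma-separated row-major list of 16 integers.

Answer: 4, 2, 0, 0, 64, 0, 0, 0, 8, 2, 0, 0, 32, 64, 32, 0

Derivation:
Slide left:
row 0: [0, 2, 2, 2] -> [4, 2, 0, 0]
row 1: [32, 32, 0, 0] -> [64, 0, 0, 0]
row 2: [8, 0, 2, 0] -> [8, 2, 0, 0]
row 3: [0, 32, 64, 32] -> [32, 64, 32, 0]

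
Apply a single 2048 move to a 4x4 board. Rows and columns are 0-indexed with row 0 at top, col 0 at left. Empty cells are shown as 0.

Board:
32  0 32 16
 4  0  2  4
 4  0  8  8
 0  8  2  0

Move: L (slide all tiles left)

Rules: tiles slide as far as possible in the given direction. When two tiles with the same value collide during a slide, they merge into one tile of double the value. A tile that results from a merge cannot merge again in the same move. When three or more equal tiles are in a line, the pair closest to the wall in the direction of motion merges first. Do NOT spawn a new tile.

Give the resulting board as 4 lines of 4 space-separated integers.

Answer: 64 16  0  0
 4  2  4  0
 4 16  0  0
 8  2  0  0

Derivation:
Slide left:
row 0: [32, 0, 32, 16] -> [64, 16, 0, 0]
row 1: [4, 0, 2, 4] -> [4, 2, 4, 0]
row 2: [4, 0, 8, 8] -> [4, 16, 0, 0]
row 3: [0, 8, 2, 0] -> [8, 2, 0, 0]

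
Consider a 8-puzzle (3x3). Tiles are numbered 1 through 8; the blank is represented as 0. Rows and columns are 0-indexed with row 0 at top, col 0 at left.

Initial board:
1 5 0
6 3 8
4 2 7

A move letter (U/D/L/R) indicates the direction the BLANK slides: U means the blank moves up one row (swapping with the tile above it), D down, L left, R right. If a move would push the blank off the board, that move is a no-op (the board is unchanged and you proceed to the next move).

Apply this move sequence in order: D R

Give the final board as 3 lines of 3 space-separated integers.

Answer: 1 5 8
6 3 0
4 2 7

Derivation:
After move 1 (D):
1 5 8
6 3 0
4 2 7

After move 2 (R):
1 5 8
6 3 0
4 2 7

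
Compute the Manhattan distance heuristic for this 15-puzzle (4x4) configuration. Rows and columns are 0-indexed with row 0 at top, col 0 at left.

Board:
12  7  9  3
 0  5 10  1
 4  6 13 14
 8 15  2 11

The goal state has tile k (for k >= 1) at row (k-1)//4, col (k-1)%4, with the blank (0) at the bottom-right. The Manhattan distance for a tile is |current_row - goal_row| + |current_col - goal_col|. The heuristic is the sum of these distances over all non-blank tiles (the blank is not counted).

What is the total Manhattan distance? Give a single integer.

Answer: 43

Derivation:
Tile 12: at (0,0), goal (2,3), distance |0-2|+|0-3| = 5
Tile 7: at (0,1), goal (1,2), distance |0-1|+|1-2| = 2
Tile 9: at (0,2), goal (2,0), distance |0-2|+|2-0| = 4
Tile 3: at (0,3), goal (0,2), distance |0-0|+|3-2| = 1
Tile 5: at (1,1), goal (1,0), distance |1-1|+|1-0| = 1
Tile 10: at (1,2), goal (2,1), distance |1-2|+|2-1| = 2
Tile 1: at (1,3), goal (0,0), distance |1-0|+|3-0| = 4
Tile 4: at (2,0), goal (0,3), distance |2-0|+|0-3| = 5
Tile 6: at (2,1), goal (1,1), distance |2-1|+|1-1| = 1
Tile 13: at (2,2), goal (3,0), distance |2-3|+|2-0| = 3
Tile 14: at (2,3), goal (3,1), distance |2-3|+|3-1| = 3
Tile 8: at (3,0), goal (1,3), distance |3-1|+|0-3| = 5
Tile 15: at (3,1), goal (3,2), distance |3-3|+|1-2| = 1
Tile 2: at (3,2), goal (0,1), distance |3-0|+|2-1| = 4
Tile 11: at (3,3), goal (2,2), distance |3-2|+|3-2| = 2
Sum: 5 + 2 + 4 + 1 + 1 + 2 + 4 + 5 + 1 + 3 + 3 + 5 + 1 + 4 + 2 = 43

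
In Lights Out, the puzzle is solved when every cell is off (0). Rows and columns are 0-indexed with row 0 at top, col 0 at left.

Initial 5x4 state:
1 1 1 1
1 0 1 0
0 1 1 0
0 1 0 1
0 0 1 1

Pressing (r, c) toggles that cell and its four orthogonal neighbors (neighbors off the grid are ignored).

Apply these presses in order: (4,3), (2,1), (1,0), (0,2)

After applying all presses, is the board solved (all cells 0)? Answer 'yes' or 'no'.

Answer: yes

Derivation:
After press 1 at (4,3):
1 1 1 1
1 0 1 0
0 1 1 0
0 1 0 0
0 0 0 0

After press 2 at (2,1):
1 1 1 1
1 1 1 0
1 0 0 0
0 0 0 0
0 0 0 0

After press 3 at (1,0):
0 1 1 1
0 0 1 0
0 0 0 0
0 0 0 0
0 0 0 0

After press 4 at (0,2):
0 0 0 0
0 0 0 0
0 0 0 0
0 0 0 0
0 0 0 0

Lights still on: 0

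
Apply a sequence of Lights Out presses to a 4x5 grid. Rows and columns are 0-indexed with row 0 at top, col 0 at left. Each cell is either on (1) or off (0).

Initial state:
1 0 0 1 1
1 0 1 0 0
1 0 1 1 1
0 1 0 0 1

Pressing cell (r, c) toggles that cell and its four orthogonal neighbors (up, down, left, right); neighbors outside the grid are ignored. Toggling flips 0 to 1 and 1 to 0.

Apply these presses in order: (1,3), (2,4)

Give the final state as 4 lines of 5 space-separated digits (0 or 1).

After press 1 at (1,3):
1 0 0 0 1
1 0 0 1 1
1 0 1 0 1
0 1 0 0 1

After press 2 at (2,4):
1 0 0 0 1
1 0 0 1 0
1 0 1 1 0
0 1 0 0 0

Answer: 1 0 0 0 1
1 0 0 1 0
1 0 1 1 0
0 1 0 0 0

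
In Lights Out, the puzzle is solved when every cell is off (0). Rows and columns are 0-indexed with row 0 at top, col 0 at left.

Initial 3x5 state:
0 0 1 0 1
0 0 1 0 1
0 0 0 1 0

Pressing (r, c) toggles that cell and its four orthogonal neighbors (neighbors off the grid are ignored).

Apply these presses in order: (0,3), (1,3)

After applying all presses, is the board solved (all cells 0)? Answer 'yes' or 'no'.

Answer: yes

Derivation:
After press 1 at (0,3):
0 0 0 1 0
0 0 1 1 1
0 0 0 1 0

After press 2 at (1,3):
0 0 0 0 0
0 0 0 0 0
0 0 0 0 0

Lights still on: 0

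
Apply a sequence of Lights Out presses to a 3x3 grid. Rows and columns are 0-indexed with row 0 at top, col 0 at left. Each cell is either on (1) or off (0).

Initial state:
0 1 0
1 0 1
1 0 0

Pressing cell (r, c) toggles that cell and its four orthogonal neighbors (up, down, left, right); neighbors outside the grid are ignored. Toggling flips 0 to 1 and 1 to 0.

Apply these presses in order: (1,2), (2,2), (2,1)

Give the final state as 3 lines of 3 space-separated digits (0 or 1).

After press 1 at (1,2):
0 1 1
1 1 0
1 0 1

After press 2 at (2,2):
0 1 1
1 1 1
1 1 0

After press 3 at (2,1):
0 1 1
1 0 1
0 0 1

Answer: 0 1 1
1 0 1
0 0 1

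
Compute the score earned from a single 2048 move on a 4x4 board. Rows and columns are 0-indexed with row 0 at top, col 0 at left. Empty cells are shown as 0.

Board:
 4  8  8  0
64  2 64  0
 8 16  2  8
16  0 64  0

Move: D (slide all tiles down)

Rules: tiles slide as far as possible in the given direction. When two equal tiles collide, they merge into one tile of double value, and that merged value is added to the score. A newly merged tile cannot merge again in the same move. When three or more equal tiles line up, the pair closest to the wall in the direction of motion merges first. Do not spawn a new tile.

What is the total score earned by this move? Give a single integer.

Answer: 0

Derivation:
Slide down:
col 0: [4, 64, 8, 16] -> [4, 64, 8, 16]  score +0 (running 0)
col 1: [8, 2, 16, 0] -> [0, 8, 2, 16]  score +0 (running 0)
col 2: [8, 64, 2, 64] -> [8, 64, 2, 64]  score +0 (running 0)
col 3: [0, 0, 8, 0] -> [0, 0, 0, 8]  score +0 (running 0)
Board after move:
 4  0  8  0
64  8 64  0
 8  2  2  0
16 16 64  8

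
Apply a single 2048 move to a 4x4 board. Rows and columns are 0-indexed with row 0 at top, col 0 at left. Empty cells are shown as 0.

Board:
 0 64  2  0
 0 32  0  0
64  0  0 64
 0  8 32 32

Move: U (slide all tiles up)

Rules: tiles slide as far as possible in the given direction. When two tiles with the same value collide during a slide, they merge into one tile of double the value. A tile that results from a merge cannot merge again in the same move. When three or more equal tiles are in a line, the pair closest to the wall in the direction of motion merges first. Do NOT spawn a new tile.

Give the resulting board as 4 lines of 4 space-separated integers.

Answer: 64 64  2 64
 0 32 32 32
 0  8  0  0
 0  0  0  0

Derivation:
Slide up:
col 0: [0, 0, 64, 0] -> [64, 0, 0, 0]
col 1: [64, 32, 0, 8] -> [64, 32, 8, 0]
col 2: [2, 0, 0, 32] -> [2, 32, 0, 0]
col 3: [0, 0, 64, 32] -> [64, 32, 0, 0]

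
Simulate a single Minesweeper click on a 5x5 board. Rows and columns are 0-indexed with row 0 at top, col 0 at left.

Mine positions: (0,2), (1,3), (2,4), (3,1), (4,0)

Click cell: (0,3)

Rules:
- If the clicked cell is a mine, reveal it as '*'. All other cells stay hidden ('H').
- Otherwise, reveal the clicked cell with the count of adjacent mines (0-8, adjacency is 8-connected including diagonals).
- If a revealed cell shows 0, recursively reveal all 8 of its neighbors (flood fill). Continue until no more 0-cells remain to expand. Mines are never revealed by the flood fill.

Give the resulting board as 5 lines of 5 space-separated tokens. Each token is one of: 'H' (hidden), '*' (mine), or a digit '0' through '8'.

H H H 2 H
H H H H H
H H H H H
H H H H H
H H H H H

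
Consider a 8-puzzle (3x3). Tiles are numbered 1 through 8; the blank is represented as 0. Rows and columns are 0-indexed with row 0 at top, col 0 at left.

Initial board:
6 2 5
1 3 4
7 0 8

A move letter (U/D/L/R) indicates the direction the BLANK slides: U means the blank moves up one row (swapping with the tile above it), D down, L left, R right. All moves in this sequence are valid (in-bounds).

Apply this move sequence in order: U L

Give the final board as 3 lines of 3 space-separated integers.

After move 1 (U):
6 2 5
1 0 4
7 3 8

After move 2 (L):
6 2 5
0 1 4
7 3 8

Answer: 6 2 5
0 1 4
7 3 8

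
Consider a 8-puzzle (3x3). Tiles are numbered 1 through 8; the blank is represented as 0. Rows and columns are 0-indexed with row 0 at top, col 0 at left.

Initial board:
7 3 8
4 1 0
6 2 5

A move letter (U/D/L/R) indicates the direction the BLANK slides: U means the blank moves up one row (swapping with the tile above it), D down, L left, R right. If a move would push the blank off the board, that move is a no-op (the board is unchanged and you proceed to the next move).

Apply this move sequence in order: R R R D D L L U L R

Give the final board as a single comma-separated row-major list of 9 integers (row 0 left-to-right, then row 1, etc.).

After move 1 (R):
7 3 8
4 1 0
6 2 5

After move 2 (R):
7 3 8
4 1 0
6 2 5

After move 3 (R):
7 3 8
4 1 0
6 2 5

After move 4 (D):
7 3 8
4 1 5
6 2 0

After move 5 (D):
7 3 8
4 1 5
6 2 0

After move 6 (L):
7 3 8
4 1 5
6 0 2

After move 7 (L):
7 3 8
4 1 5
0 6 2

After move 8 (U):
7 3 8
0 1 5
4 6 2

After move 9 (L):
7 3 8
0 1 5
4 6 2

After move 10 (R):
7 3 8
1 0 5
4 6 2

Answer: 7, 3, 8, 1, 0, 5, 4, 6, 2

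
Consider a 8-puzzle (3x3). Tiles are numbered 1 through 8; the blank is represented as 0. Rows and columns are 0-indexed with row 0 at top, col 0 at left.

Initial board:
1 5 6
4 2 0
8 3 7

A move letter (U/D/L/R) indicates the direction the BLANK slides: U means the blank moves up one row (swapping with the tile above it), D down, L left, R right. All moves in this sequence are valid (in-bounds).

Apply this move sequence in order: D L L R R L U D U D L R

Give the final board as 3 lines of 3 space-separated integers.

Answer: 1 5 6
4 2 7
8 0 3

Derivation:
After move 1 (D):
1 5 6
4 2 7
8 3 0

After move 2 (L):
1 5 6
4 2 7
8 0 3

After move 3 (L):
1 5 6
4 2 7
0 8 3

After move 4 (R):
1 5 6
4 2 7
8 0 3

After move 5 (R):
1 5 6
4 2 7
8 3 0

After move 6 (L):
1 5 6
4 2 7
8 0 3

After move 7 (U):
1 5 6
4 0 7
8 2 3

After move 8 (D):
1 5 6
4 2 7
8 0 3

After move 9 (U):
1 5 6
4 0 7
8 2 3

After move 10 (D):
1 5 6
4 2 7
8 0 3

After move 11 (L):
1 5 6
4 2 7
0 8 3

After move 12 (R):
1 5 6
4 2 7
8 0 3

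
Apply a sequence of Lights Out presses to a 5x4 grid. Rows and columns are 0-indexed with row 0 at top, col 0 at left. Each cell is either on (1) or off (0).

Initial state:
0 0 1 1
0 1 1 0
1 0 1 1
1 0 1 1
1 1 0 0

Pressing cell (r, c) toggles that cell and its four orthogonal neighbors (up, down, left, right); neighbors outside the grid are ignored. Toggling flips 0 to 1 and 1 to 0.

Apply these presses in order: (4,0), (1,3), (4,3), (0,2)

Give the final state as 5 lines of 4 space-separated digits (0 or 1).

Answer: 0 1 0 1
0 1 1 1
1 0 1 0
0 0 1 0
0 0 1 1

Derivation:
After press 1 at (4,0):
0 0 1 1
0 1 1 0
1 0 1 1
0 0 1 1
0 0 0 0

After press 2 at (1,3):
0 0 1 0
0 1 0 1
1 0 1 0
0 0 1 1
0 0 0 0

After press 3 at (4,3):
0 0 1 0
0 1 0 1
1 0 1 0
0 0 1 0
0 0 1 1

After press 4 at (0,2):
0 1 0 1
0 1 1 1
1 0 1 0
0 0 1 0
0 0 1 1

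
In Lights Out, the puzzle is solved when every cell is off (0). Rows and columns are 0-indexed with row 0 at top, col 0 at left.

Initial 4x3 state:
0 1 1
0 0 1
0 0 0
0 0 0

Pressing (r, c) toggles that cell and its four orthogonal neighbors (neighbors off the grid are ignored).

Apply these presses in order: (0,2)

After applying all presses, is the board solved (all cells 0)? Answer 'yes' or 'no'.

After press 1 at (0,2):
0 0 0
0 0 0
0 0 0
0 0 0

Lights still on: 0

Answer: yes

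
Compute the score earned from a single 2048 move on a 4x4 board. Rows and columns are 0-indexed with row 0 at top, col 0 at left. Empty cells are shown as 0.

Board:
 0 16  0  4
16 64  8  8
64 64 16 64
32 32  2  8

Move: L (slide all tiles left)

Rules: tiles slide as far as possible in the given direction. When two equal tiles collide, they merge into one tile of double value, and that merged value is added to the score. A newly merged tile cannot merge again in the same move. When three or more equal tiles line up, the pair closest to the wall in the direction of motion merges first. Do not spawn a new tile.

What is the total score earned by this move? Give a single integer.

Answer: 208

Derivation:
Slide left:
row 0: [0, 16, 0, 4] -> [16, 4, 0, 0]  score +0 (running 0)
row 1: [16, 64, 8, 8] -> [16, 64, 16, 0]  score +16 (running 16)
row 2: [64, 64, 16, 64] -> [128, 16, 64, 0]  score +128 (running 144)
row 3: [32, 32, 2, 8] -> [64, 2, 8, 0]  score +64 (running 208)
Board after move:
 16   4   0   0
 16  64  16   0
128  16  64   0
 64   2   8   0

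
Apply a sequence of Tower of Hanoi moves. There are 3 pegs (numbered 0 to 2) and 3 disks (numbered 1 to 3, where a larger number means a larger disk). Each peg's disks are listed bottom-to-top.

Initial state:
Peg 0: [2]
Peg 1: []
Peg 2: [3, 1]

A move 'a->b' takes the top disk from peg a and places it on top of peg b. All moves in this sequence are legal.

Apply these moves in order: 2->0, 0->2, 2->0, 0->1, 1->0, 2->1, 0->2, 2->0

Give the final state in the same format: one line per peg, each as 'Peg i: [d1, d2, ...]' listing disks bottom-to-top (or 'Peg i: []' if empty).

After move 1 (2->0):
Peg 0: [2, 1]
Peg 1: []
Peg 2: [3]

After move 2 (0->2):
Peg 0: [2]
Peg 1: []
Peg 2: [3, 1]

After move 3 (2->0):
Peg 0: [2, 1]
Peg 1: []
Peg 2: [3]

After move 4 (0->1):
Peg 0: [2]
Peg 1: [1]
Peg 2: [3]

After move 5 (1->0):
Peg 0: [2, 1]
Peg 1: []
Peg 2: [3]

After move 6 (2->1):
Peg 0: [2, 1]
Peg 1: [3]
Peg 2: []

After move 7 (0->2):
Peg 0: [2]
Peg 1: [3]
Peg 2: [1]

After move 8 (2->0):
Peg 0: [2, 1]
Peg 1: [3]
Peg 2: []

Answer: Peg 0: [2, 1]
Peg 1: [3]
Peg 2: []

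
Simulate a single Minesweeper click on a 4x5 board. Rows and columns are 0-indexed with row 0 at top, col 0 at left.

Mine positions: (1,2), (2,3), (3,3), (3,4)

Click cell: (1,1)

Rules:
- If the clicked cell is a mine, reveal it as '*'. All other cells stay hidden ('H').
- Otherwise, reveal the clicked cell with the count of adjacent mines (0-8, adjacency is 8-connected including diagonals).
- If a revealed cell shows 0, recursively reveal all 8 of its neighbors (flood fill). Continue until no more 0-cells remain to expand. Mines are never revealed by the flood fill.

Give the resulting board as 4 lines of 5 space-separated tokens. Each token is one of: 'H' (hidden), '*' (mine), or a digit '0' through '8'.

H H H H H
H 1 H H H
H H H H H
H H H H H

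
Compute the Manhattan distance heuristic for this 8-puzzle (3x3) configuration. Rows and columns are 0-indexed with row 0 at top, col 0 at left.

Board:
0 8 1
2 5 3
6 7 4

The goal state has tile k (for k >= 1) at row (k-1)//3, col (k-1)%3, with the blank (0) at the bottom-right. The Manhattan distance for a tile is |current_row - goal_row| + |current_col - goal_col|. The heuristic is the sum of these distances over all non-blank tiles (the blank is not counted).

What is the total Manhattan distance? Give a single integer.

Tile 8: (0,1)->(2,1) = 2
Tile 1: (0,2)->(0,0) = 2
Tile 2: (1,0)->(0,1) = 2
Tile 5: (1,1)->(1,1) = 0
Tile 3: (1,2)->(0,2) = 1
Tile 6: (2,0)->(1,2) = 3
Tile 7: (2,1)->(2,0) = 1
Tile 4: (2,2)->(1,0) = 3
Sum: 2 + 2 + 2 + 0 + 1 + 3 + 1 + 3 = 14

Answer: 14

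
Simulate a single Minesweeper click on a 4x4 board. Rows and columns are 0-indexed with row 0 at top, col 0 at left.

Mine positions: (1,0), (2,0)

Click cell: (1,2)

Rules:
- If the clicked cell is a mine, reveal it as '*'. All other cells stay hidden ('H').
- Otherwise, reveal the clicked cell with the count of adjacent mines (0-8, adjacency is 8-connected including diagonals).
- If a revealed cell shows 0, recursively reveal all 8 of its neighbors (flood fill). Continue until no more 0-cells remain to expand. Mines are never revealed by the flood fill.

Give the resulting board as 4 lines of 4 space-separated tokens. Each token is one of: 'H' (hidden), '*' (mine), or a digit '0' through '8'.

H 1 0 0
H 2 0 0
H 2 0 0
H 1 0 0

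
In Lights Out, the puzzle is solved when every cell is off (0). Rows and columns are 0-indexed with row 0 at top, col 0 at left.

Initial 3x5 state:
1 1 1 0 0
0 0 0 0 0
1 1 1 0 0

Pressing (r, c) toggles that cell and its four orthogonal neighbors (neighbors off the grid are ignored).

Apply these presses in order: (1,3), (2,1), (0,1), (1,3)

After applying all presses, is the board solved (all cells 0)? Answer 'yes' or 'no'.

After press 1 at (1,3):
1 1 1 1 0
0 0 1 1 1
1 1 1 1 0

After press 2 at (2,1):
1 1 1 1 0
0 1 1 1 1
0 0 0 1 0

After press 3 at (0,1):
0 0 0 1 0
0 0 1 1 1
0 0 0 1 0

After press 4 at (1,3):
0 0 0 0 0
0 0 0 0 0
0 0 0 0 0

Lights still on: 0

Answer: yes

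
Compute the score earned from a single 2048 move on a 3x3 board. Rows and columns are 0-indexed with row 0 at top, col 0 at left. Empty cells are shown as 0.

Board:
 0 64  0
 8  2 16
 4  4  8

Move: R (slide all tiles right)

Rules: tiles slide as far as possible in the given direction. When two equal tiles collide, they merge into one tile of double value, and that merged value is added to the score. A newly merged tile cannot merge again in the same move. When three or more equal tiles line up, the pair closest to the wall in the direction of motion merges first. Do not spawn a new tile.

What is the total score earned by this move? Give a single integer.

Slide right:
row 0: [0, 64, 0] -> [0, 0, 64]  score +0 (running 0)
row 1: [8, 2, 16] -> [8, 2, 16]  score +0 (running 0)
row 2: [4, 4, 8] -> [0, 8, 8]  score +8 (running 8)
Board after move:
 0  0 64
 8  2 16
 0  8  8

Answer: 8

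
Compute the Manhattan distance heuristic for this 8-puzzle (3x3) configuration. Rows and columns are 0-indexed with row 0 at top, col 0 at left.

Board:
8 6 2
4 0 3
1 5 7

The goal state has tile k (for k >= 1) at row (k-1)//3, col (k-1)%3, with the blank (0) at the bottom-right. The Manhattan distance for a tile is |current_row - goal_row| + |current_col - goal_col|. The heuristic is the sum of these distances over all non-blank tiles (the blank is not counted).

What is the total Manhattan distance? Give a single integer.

Answer: 12

Derivation:
Tile 8: at (0,0), goal (2,1), distance |0-2|+|0-1| = 3
Tile 6: at (0,1), goal (1,2), distance |0-1|+|1-2| = 2
Tile 2: at (0,2), goal (0,1), distance |0-0|+|2-1| = 1
Tile 4: at (1,0), goal (1,0), distance |1-1|+|0-0| = 0
Tile 3: at (1,2), goal (0,2), distance |1-0|+|2-2| = 1
Tile 1: at (2,0), goal (0,0), distance |2-0|+|0-0| = 2
Tile 5: at (2,1), goal (1,1), distance |2-1|+|1-1| = 1
Tile 7: at (2,2), goal (2,0), distance |2-2|+|2-0| = 2
Sum: 3 + 2 + 1 + 0 + 1 + 2 + 1 + 2 = 12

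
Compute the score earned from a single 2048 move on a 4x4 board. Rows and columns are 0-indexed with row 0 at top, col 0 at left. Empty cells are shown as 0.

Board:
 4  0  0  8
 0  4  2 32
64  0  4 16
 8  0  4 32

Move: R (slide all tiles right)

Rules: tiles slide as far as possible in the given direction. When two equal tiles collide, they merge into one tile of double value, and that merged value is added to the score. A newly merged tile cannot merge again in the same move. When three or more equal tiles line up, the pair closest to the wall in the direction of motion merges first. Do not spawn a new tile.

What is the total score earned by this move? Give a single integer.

Answer: 0

Derivation:
Slide right:
row 0: [4, 0, 0, 8] -> [0, 0, 4, 8]  score +0 (running 0)
row 1: [0, 4, 2, 32] -> [0, 4, 2, 32]  score +0 (running 0)
row 2: [64, 0, 4, 16] -> [0, 64, 4, 16]  score +0 (running 0)
row 3: [8, 0, 4, 32] -> [0, 8, 4, 32]  score +0 (running 0)
Board after move:
 0  0  4  8
 0  4  2 32
 0 64  4 16
 0  8  4 32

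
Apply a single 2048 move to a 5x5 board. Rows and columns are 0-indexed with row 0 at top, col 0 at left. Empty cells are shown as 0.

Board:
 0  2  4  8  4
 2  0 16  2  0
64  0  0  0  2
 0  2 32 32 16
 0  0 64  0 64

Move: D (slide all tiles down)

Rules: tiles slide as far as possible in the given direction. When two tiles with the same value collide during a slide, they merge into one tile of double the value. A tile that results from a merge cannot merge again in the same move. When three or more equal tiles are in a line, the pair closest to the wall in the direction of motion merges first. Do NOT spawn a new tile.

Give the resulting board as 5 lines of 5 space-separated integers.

Slide down:
col 0: [0, 2, 64, 0, 0] -> [0, 0, 0, 2, 64]
col 1: [2, 0, 0, 2, 0] -> [0, 0, 0, 0, 4]
col 2: [4, 16, 0, 32, 64] -> [0, 4, 16, 32, 64]
col 3: [8, 2, 0, 32, 0] -> [0, 0, 8, 2, 32]
col 4: [4, 0, 2, 16, 64] -> [0, 4, 2, 16, 64]

Answer:  0  0  0  0  0
 0  0  4  0  4
 0  0 16  8  2
 2  0 32  2 16
64  4 64 32 64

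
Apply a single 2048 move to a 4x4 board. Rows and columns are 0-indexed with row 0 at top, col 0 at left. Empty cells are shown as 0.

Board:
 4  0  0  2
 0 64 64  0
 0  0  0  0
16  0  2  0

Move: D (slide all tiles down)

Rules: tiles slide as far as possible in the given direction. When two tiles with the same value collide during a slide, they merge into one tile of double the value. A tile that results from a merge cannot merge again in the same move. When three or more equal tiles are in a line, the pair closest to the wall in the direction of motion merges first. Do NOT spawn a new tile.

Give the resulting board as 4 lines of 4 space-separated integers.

Answer:  0  0  0  0
 0  0  0  0
 4  0 64  0
16 64  2  2

Derivation:
Slide down:
col 0: [4, 0, 0, 16] -> [0, 0, 4, 16]
col 1: [0, 64, 0, 0] -> [0, 0, 0, 64]
col 2: [0, 64, 0, 2] -> [0, 0, 64, 2]
col 3: [2, 0, 0, 0] -> [0, 0, 0, 2]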